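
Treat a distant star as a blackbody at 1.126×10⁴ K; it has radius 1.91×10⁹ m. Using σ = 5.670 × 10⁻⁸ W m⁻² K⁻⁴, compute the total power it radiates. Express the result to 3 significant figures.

P ≈ 4.18×10²⁸ W

Surface area A = 4πR² = 4π(1.91×10⁹ m)² = 4.58434×10¹⁹ m².
P = σAT⁴ = 5.670×10⁻⁸ × 4.58434×10¹⁹ × (1.126×10⁴)⁴ = 4.18×10²⁸ W.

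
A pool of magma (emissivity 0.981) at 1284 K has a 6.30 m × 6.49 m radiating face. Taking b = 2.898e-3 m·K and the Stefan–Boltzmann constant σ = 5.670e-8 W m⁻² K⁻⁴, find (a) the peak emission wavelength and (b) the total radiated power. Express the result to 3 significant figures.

(a) λ_max = b/T = 2.898×10⁻³/1284 = 2.257×10⁻⁶ m = 2.26×10³ nm.
Area A = 6.30 × 6.49 = 40.887 m².
(b) P = εσAT⁴ = 0.981×5.670×10⁻⁸×40.887×(1284)⁴ = 6.18×10⁶ W.

λ_max ≈ 2.26×10³ nm; P ≈ 6.18×10⁶ W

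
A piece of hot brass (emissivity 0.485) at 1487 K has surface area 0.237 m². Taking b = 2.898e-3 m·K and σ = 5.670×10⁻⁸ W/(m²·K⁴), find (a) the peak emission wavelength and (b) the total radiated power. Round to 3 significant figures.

(a) λ_max = b/T = 2.898×10⁻³/1487 = 1.949×10⁻⁶ m = 1.95×10³ nm.
Area A = 0.237 m².
(b) P = εσAT⁴ = 0.485×5.670×10⁻⁸×0.237×(1487)⁴ = 3.19×10⁴ W.

λ_max ≈ 1.95×10³ nm; P ≈ 3.19×10⁴ W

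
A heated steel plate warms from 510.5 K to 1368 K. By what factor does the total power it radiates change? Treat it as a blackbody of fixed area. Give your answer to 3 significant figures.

P ∝ T⁴, so P₂/P₁ = (T₂/T₁)⁴ = (1368/510.5)⁴ = (2.67973)⁴ = 51.6.

P₂/P₁ ≈ 51.6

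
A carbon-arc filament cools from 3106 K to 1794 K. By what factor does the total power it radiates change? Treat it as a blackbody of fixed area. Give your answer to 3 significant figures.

P ∝ T⁴, so P₂/P₁ = (T₂/T₁)⁴ = (1794/3106)⁴ = (0.577592)⁴ = 0.111.

P₂/P₁ ≈ 0.111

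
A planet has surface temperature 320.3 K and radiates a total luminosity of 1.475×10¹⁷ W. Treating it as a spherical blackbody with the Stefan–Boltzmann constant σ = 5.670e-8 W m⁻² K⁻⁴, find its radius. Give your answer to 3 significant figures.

R ≈ 4.43×10⁶ m

L = 4πR²σT⁴ ⇒ R = √(L/(4πσT⁴)).
σT⁴ = 596.775 W/m², so R = √(1.475×10¹⁷/(4π×596.775)) = 4.43×10⁶ m.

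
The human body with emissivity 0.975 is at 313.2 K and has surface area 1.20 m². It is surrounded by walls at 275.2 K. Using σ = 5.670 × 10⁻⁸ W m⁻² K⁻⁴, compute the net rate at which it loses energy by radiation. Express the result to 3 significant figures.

Net loss ≈ 258 W

Area A = 1.20 m².
Net radiated power P_net = εσA(T⁴ − T₀⁴) = 0.975×5.670×10⁻⁸×1.20×(313.2⁴ − 275.2⁴).
T⁴ − T₀⁴ = 9.62248×10⁹ − 5.73580×10⁹ = 3.88668×10⁹ K⁴, so P_net = 258 W.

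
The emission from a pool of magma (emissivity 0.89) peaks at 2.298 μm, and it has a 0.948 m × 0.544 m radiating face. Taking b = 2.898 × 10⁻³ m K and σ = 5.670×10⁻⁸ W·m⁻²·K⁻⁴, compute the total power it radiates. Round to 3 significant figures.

P ≈ 6.58×10⁴ W

Wien's law: T = b/λ_max = 2.898×10⁻³/2.298×10⁻⁶ = 1261.10 K.
Area A = 0.948 × 0.544 = 0.515712 m².
Then P = εσAT⁴ = 0.89×5.670×10⁻⁸×0.515712×(1261.10)⁴ = 6.58×10⁴ W.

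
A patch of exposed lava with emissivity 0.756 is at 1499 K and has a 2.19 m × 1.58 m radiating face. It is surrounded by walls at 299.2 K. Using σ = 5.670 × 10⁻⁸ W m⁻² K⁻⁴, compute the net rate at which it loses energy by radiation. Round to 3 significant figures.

Area A = 2.19 × 1.58 = 3.4602 m².
Net radiated power P_net = εσA(T⁴ − T₀⁴) = 0.756×5.670×10⁻⁸×3.4602×(1499⁴ − 299.2⁴).
T⁴ − T₀⁴ = 5.04901×10¹² − 8.01394×10⁹ = 5.04100×10¹² K⁴, so P_net = 7.48×10⁵ W.

Net loss ≈ 7.48×10⁵ W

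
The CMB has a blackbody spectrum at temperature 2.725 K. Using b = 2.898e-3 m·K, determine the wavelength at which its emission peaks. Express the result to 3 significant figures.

λ_max ≈ 1.06×10⁻³ m

Wien's displacement law: λ_max = b/T = (2.898×10⁻³ m·K)/(2.725 K) = 1.063×10⁻³ m.
That is 1.06×10⁻³ m, in the microwave range.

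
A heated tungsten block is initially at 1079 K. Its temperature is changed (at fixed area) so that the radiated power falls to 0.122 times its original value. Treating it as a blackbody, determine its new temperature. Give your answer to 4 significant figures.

P ∝ T⁴, so T₂/T₁ = (P₂/P₁)^(1/4) = (0.122)^(1/4) = 0.591003.
T₂ = 1079 × 0.591003 = 637.7 K.

T₂ ≈ 637.7 K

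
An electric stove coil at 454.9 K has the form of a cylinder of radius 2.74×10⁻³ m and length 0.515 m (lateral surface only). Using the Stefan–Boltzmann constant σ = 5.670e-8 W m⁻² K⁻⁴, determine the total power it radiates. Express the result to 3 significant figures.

Lateral area A = 2πrL = 2π×2.74×10⁻³×0.515 = 8.86620×10⁻³ m².
P = σAT⁴ = 5.670×10⁻⁸ × 8.86620×10⁻³ × (454.9)⁴ = 21.5 W.

P ≈ 21.5 W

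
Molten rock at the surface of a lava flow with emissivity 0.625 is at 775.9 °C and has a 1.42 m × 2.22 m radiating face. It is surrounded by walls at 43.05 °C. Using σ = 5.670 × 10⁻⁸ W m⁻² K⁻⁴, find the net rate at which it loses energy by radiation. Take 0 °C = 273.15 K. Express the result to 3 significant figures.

T = 775.9 °C + 273.15 = 1049.05 K.
Surroundings: T = 43.05 °C + 273.15 = 316.20 K.
Area A = 1.42 × 2.22 = 3.1524 m².
Net radiated power P_net = εσA(T⁴ − T₀⁴) = 0.625×5.670×10⁻⁸×3.1524×(1049.05⁴ − 316.20⁴).
T⁴ − T₀⁴ = 1.21111×10¹² − 9.99649×10⁹ = 1.20111×10¹² K⁴, so P_net = 1.34×10⁵ W.

Net loss ≈ 1.34×10⁵ W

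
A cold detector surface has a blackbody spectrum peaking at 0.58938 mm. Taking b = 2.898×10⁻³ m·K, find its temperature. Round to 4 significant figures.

T ≈ 4.917 K

Wien's law gives T = b/λ_max = (2.898×10⁻³ m·K)/(5.8938×10⁻⁴ m) = 4.917 K.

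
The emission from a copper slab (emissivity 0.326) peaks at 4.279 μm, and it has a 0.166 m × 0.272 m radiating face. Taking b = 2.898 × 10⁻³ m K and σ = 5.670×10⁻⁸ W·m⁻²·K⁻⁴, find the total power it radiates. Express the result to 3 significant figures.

P ≈ 176 W

Wien's law: T = b/λ_max = 2.898×10⁻³/4.279×10⁻⁶ = 677.261 K.
Area A = 0.166 × 0.272 = 0.045152 m².
Then P = εσAT⁴ = 0.326×5.670×10⁻⁸×0.045152×(677.261)⁴ = 176 W.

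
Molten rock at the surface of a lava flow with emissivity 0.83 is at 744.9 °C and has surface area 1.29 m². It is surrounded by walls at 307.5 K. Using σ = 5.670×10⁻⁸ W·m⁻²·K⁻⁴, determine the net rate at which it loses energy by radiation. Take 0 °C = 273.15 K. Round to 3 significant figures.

T = 744.9 °C + 273.15 = 1018.05 K.
Area A = 1.29 m².
Net radiated power P_net = εσA(T⁴ − T₀⁴) = 0.83×5.670×10⁻⁸×1.29×(1018.05⁴ − 307.5⁴).
T⁴ − T₀⁴ = 1.07418×10¹² − 8.94088×10⁹ = 1.06524×10¹² K⁴, so P_net = 6.47×10⁴ W.

Net loss ≈ 6.47×10⁴ W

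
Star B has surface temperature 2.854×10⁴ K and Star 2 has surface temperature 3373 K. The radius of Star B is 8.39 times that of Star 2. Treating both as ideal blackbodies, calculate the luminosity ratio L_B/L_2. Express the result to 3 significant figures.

L_B/L_2 ≈ 3.61×10⁵

L ∝ R²T⁴, so L_B/L_2 = (R_B/R_2)²(T_B/T_2)⁴ = (8.39)² × (2.854×10⁴/3373)⁴ = 70.3921 × 5125.67 = 3.61×10⁵.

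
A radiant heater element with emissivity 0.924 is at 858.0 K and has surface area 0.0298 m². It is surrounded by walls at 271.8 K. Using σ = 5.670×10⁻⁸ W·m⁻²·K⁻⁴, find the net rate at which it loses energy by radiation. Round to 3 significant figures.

Area A = 0.0298 m².
Net radiated power P_net = εσA(T⁴ − T₀⁴) = 0.924×5.670×10⁻⁸×0.0298×(858.0⁴ − 271.8⁴).
T⁴ − T₀⁴ = 5.41937×10¹¹ − 5.45755×10⁹ = 5.36479×10¹¹ K⁴, so P_net = 838 W.

Net loss ≈ 838 W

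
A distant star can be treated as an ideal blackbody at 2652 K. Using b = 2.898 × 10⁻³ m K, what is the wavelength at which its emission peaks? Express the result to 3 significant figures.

Wien's displacement law: λ_max = b/T = (2.898×10⁻³ m·K)/(2652 K) = 1.093×10⁻⁶ m.
That is 1.09 μm, in the infrared range.

λ_max ≈ 1.09 μm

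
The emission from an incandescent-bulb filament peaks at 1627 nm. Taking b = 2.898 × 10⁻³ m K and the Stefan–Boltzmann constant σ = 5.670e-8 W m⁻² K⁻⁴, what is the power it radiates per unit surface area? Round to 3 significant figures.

I ≈ 5.71×10⁵ W/m²

Wien's law: T = b/λ_max = 2.898×10⁻³/1.627×10⁻⁶ = 1781.19 K.
Then I = σT⁴ = 5.670×10⁻⁸×(1781.19)⁴ = 5.71×10⁵ W/m².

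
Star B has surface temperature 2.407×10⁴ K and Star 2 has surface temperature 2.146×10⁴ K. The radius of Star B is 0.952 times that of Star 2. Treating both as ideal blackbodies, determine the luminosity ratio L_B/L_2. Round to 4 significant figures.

L ∝ R²T⁴, so L_B/L_2 = (R_B/R_2)²(T_B/T_2)⁴ = (0.952)² × (2.407×10⁴/2.146×10⁴)⁴ = 0.906304 × 1.58265 = 1.434.

L_B/L_2 ≈ 1.434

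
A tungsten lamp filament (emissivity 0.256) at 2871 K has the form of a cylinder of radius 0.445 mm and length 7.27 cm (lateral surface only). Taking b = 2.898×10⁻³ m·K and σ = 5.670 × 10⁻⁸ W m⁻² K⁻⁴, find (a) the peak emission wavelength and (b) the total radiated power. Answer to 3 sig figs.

λ_max ≈ 1.01 μm; P ≈ 200 W

(a) λ_max = b/T = 2.898×10⁻³/2871 = 1.009×10⁻⁶ m = 1.01 μm.
Lateral area A = 2πrL = 2π×4.45×10⁻⁴×0.0727 = 2.03270×10⁻⁴ m².
(b) P = εσAT⁴ = 0.256×5.670×10⁻⁸×2.03270×10⁻⁴×(2871)⁴ = 200 W.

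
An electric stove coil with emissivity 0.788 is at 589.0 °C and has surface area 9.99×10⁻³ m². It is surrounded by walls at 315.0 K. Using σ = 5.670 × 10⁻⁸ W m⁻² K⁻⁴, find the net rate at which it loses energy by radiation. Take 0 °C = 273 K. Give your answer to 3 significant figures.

Net loss ≈ 242 W

T = 589.0 °C + 273 = 862.0 K.
Area A = 9.99×10⁻³ m².
Net radiated power P_net = εσA(T⁴ − T₀⁴) = 0.788×5.670×10⁻⁸×9.99×10⁻³×(862.0⁴ − 315.0⁴).
T⁴ − T₀⁴ = 5.52114×10¹¹ − 9.84560×10⁹ = 5.42268×10¹¹ K⁴, so P_net = 242 W.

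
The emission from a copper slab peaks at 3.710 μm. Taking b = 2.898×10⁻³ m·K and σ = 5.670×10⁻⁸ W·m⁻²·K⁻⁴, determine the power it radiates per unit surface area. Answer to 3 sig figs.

Wien's law: T = b/λ_max = 2.898×10⁻³/3.710×10⁻⁶ = 781.132 K.
Then I = σT⁴ = 5.670×10⁻⁸×(781.132)⁴ = 2.11×10⁴ W/m².

I ≈ 2.11×10⁴ W/m²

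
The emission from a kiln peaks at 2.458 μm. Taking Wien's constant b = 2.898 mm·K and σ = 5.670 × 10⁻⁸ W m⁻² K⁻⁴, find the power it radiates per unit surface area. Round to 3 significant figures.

Wien's law: T = b/λ_max = 2.898×10⁻³/2.458×10⁻⁶ = 1179.01 K.
Then I = σT⁴ = 5.670×10⁻⁸×(1179.01)⁴ = 1.10×10⁵ W/m².

I ≈ 1.10×10⁵ W/m²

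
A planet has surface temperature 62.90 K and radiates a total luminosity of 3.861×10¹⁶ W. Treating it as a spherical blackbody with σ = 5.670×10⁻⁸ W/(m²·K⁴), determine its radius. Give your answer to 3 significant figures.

L = 4πR²σT⁴ ⇒ R = √(L/(4πσT⁴)).
σT⁴ = 0.887535 W/m², so R = √(3.861×10¹⁶/(4π×0.887535)) = 5.88×10⁷ m.

R ≈ 5.88×10⁷ m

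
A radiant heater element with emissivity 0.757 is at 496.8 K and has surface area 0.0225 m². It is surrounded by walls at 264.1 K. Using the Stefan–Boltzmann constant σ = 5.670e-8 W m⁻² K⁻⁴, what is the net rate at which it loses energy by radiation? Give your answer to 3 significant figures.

Net loss ≈ 54.1 W

Area A = 0.0225 m².
Net radiated power P_net = εσA(T⁴ − T₀⁴) = 0.757×5.670×10⁻⁸×0.0225×(496.8⁴ − 264.1⁴).
T⁴ − T₀⁴ = 6.09153×10¹⁰ − 4.86490×10⁹ = 5.60504×10¹⁰ K⁴, so P_net = 54.1 W.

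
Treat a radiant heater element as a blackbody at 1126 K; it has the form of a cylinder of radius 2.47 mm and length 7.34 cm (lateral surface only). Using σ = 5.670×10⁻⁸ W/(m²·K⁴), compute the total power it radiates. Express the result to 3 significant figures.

P ≈ 104 W

Lateral area A = 2πrL = 2π×2.47×10⁻³×0.0734 = 1.13913×10⁻³ m².
P = σAT⁴ = 5.670×10⁻⁸ × 1.13913×10⁻³ × (1126)⁴ = 104 W.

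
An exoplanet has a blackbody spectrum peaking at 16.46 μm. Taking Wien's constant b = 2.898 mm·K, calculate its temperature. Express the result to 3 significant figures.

Wien's law gives T = b/λ_max = (2.898×10⁻³ m·K)/(1.646×10⁻⁵ m) = 176 K.

T ≈ 176 K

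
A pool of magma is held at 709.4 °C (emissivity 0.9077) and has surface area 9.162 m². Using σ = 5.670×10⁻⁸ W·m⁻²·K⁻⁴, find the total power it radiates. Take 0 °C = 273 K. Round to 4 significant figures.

T = 709.4 °C + 273 = 982.4 K.
Area A = 9.162 m².
P = εσAT⁴ = 0.9077 × 5.670×10⁻⁸ × 9.162 × (982.4)⁴ = 4.392×10⁵ W.

P ≈ 4.392×10⁵ W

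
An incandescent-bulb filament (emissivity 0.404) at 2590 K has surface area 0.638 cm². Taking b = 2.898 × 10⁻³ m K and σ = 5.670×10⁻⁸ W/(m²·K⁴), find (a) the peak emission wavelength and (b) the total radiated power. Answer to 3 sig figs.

λ_max ≈ 1.12 μm; P ≈ 65.8 W

(a) λ_max = b/T = 2.898×10⁻³/2590 = 1.119×10⁻⁶ m = 1.12 μm.
Area A = 0.638 cm² = 6.38×10⁻⁵ m².
(b) P = εσAT⁴ = 0.404×5.670×10⁻⁸×6.38×10⁻⁵×(2590)⁴ = 65.8 W.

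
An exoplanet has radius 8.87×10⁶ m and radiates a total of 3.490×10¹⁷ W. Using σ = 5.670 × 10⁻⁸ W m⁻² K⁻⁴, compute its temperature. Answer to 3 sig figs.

Surface area A = 4πR² = 4π(8.87×10⁶ m)² = 9.88683×10¹⁴ m².
P = σAT⁴ ⇒ T = (P/(σA))^(1/4) = (3.490×10¹⁷/(5.670×10⁻⁸×9.88683×10¹⁴))^(1/4) = 281 K.

T ≈ 281 K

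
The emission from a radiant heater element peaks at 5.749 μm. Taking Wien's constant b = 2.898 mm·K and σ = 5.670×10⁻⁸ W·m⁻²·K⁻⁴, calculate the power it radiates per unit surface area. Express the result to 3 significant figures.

I ≈ 3.66×10³ W/m²

Wien's law: T = b/λ_max = 2.898×10⁻³/5.749×10⁻⁶ = 504.088 K.
Then I = σT⁴ = 5.670×10⁻⁸×(504.088)⁴ = 3.66×10³ W/m².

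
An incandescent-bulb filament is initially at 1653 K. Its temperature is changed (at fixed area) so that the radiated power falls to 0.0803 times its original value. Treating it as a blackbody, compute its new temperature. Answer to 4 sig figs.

T₂ ≈ 879.9 K

P ∝ T⁴, so T₂/T₁ = (P₂/P₁)^(1/4) = (0.0803)^(1/4) = 0.532327.
T₂ = 1653 × 0.532327 = 879.9 K.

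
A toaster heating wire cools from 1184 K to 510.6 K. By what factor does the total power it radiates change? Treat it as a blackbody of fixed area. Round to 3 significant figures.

P₂/P₁ ≈ 0.0346

P ∝ T⁴, so P₂/P₁ = (T₂/T₁)⁴ = (510.6/1184)⁴ = (0.431250)⁴ = 0.0346.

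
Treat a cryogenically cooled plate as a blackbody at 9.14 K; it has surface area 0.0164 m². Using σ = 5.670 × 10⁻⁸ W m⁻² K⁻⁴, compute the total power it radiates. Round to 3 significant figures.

P ≈ 6.49×10⁻⁶ W

Area A = 0.0164 m².
P = σAT⁴ = 5.670×10⁻⁸ × 0.0164 × (9.14)⁴ = 6.49×10⁻⁶ W.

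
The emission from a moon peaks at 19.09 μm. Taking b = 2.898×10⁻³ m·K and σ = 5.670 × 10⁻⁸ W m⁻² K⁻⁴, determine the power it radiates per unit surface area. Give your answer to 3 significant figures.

Wien's law: T = b/λ_max = 2.898×10⁻³/1.909×10⁻⁵ = 151.807 K.
Then I = σT⁴ = 5.670×10⁻⁸×(151.807)⁴ = 30.1 W/m².

I ≈ 30.1 W/m²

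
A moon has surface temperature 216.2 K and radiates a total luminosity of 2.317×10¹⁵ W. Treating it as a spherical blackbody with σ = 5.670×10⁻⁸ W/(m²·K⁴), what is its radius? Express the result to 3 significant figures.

L = 4πR²σT⁴ ⇒ R = √(L/(4πσT⁴)).
σT⁴ = 123.881 W/m², so R = √(2.317×10¹⁵/(4π×123.881)) = 1.22×10⁶ m.

R ≈ 1.22×10⁶ m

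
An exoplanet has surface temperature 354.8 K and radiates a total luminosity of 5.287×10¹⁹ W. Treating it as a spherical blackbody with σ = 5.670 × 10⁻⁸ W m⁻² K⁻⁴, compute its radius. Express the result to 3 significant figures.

R ≈ 6.84×10⁷ m

L = 4πR²σT⁴ ⇒ R = √(L/(4πσT⁴)).
σT⁴ = 898.499 W/m², so R = √(5.287×10¹⁹/(4π×898.499)) = 6.84×10⁷ m.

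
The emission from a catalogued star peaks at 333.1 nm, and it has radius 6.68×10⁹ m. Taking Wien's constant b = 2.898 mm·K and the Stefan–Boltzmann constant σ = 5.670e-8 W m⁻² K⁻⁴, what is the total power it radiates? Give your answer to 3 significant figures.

Wien's law: T = b/λ_max = 2.898×10⁻³/3.331×10⁻⁷ = 8700.09 K.
Surface area A = 4πR² = 4π(6.68×10⁹ m)² = 5.60742×10²⁰ m².
Then P = σAT⁴ = 5.670×10⁻⁸×5.60742×10²⁰×(8700.09)⁴ = 1.82×10²⁹ W.

P ≈ 1.82×10²⁹ W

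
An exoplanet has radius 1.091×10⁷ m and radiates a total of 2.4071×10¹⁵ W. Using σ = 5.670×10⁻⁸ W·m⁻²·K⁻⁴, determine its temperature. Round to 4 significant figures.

Surface area A = 4πR² = 4π(1.091×10⁷ m)² = 1.49575×10¹⁵ m².
P = σAT⁴ ⇒ T = (P/(σA))^(1/4) = (2.4071×10¹⁵/(5.670×10⁻⁸×1.49575×10¹⁵))^(1/4) = 72.99 K.

T ≈ 72.99 K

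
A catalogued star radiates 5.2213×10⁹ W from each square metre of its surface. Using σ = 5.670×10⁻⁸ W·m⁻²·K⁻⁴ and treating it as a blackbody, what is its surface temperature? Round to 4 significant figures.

I = σT⁴, so T = (I/σ)^(1/4) = (5.2213×10⁹/(5.670×10⁻⁸))^(1/4) = 1.742×10⁴ K.

T ≈ 1.742×10⁴ K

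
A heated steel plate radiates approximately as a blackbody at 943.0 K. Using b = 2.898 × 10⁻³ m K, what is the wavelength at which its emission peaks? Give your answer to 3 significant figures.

Wien's displacement law: λ_max = b/T = (2.898×10⁻³ m·K)/(943.0 K) = 3.073×10⁻⁶ m.
That is 3.07 μm, in the infrared range.

λ_max ≈ 3.07 μm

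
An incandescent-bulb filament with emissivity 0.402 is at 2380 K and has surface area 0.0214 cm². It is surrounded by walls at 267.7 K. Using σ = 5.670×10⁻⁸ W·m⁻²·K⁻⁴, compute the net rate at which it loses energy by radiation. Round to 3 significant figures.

Net loss ≈ 1.56 W

Area A = 0.0214 cm² = 2.14×10⁻⁶ m².
Net radiated power P_net = εσA(T⁴ − T₀⁴) = 0.402×5.670×10⁻⁸×2.14×10⁻⁶×(2380⁴ − 267.7⁴).
T⁴ − T₀⁴ = 3.20854×10¹³ − 5.13563×10⁹ = 3.20803×10¹³ K⁴, so P_net = 1.56 W.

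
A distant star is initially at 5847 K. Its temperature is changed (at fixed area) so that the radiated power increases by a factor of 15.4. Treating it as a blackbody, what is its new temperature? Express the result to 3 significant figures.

P ∝ T⁴, so T₂/T₁ = (P₂/P₁)^(1/4) = (15.4)^(1/4) = 1.98098.
T₂ = 5847 × 1.98098 = 1.16×10⁴ K.

T₂ ≈ 1.16×10⁴ K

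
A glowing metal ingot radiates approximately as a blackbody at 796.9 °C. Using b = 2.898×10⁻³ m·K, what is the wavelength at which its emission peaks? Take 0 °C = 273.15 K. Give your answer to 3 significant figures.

T = 796.9 °C + 273.15 = 1070.05 K.
Wien's displacement law: λ_max = b/T = (2.898×10⁻³ m·K)/(1070.05 K) = 2.708×10⁻⁶ m.
That is 2.71 μm, in the infrared range.

λ_max ≈ 2.71 μm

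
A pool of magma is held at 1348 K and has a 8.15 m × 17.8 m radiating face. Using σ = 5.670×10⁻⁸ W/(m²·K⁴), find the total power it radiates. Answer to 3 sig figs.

Area A = 8.15 × 17.8 = 145.07 m².
P = σAT⁴ = 5.670×10⁻⁸ × 145.07 × (1348)⁴ = 2.72×10⁷ W.

P ≈ 2.72×10⁷ W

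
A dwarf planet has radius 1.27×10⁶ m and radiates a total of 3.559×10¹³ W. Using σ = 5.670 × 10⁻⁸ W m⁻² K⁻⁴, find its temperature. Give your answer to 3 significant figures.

T ≈ 74.6 K

Surface area A = 4πR² = 4π(1.27×10⁶ m)² = 2.02683×10¹³ m².
P = σAT⁴ ⇒ T = (P/(σA))^(1/4) = (3.559×10¹³/(5.670×10⁻⁸×2.02683×10¹³))^(1/4) = 74.6 K.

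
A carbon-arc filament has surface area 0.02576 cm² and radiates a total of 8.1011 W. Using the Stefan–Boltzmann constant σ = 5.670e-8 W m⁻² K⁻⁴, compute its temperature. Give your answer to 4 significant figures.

Area A = 0.02576 cm² = 2.576×10⁻⁶ m².
P = σAT⁴ ⇒ T = (P/(σA))^(1/4) = (8.1011/(5.670×10⁻⁸×2.576×10⁻⁶))^(1/4) = 2729 K.

T ≈ 2729 K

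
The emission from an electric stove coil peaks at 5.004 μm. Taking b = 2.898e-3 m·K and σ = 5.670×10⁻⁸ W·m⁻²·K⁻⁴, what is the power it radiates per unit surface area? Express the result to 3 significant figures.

I ≈ 6.38×10³ W/m²

Wien's law: T = b/λ_max = 2.898×10⁻³/5.004×10⁻⁶ = 579.137 K.
Then I = σT⁴ = 5.670×10⁻⁸×(579.137)⁴ = 6.38×10³ W/m².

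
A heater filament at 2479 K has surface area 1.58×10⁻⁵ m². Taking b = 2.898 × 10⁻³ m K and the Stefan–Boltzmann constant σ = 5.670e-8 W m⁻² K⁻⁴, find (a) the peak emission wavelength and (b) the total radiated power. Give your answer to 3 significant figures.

(a) λ_max = b/T = 2.898×10⁻³/2479 = 1.169×10⁻⁶ m = 1.17 μm.
Area A = 1.58×10⁻⁵ m².
(b) P = σAT⁴ = 5.670×10⁻⁸×1.58×10⁻⁵×(2479)⁴ = 33.8 W.

λ_max ≈ 1.17 μm; P ≈ 33.8 W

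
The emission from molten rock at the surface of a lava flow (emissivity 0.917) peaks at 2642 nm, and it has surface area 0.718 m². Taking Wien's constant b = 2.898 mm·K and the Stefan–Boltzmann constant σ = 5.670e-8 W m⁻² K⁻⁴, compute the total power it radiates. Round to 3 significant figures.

Wien's law: T = b/λ_max = 2.898×10⁻³/2.642×10⁻⁶ = 1096.90 K.
Area A = 0.718 m².
Then P = εσAT⁴ = 0.917×5.670×10⁻⁸×0.718×(1096.90)⁴ = 5.40×10⁴ W.

P ≈ 5.40×10⁴ W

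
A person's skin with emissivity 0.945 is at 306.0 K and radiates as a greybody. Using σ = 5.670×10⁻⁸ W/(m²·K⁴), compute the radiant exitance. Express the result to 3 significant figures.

I ≈ 470 W/m²

Stefan–Boltzmann: I = εσT⁴ = 0.945 × 5.670×10⁻⁸ × (306.0)⁴ = 470 W/m².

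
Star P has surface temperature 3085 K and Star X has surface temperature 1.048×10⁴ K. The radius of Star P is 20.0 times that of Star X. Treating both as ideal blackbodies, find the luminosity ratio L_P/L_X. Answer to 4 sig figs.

L_P/L_X ≈ 3.004

L ∝ R²T⁴, so L_P/L_X = (R_P/R_X)²(T_P/T_X)⁴ = (20.0)² × (3085/1.048×10⁴)⁴ = 400 × 7.50889×10⁻³ = 3.004.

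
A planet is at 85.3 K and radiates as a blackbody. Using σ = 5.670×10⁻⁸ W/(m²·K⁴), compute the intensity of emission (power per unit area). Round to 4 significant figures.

I ≈ 3.002 W/m²

Stefan–Boltzmann: I = σT⁴ = 5.670×10⁻⁸ × (85.3)⁴ = 3.002 W/m².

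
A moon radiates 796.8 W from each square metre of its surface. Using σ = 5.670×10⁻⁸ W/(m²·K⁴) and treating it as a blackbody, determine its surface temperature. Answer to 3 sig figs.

I = σT⁴, so T = (I/σ)^(1/4) = (796.8/(5.670×10⁻⁸))^(1/4) = 344 K.

T ≈ 344 K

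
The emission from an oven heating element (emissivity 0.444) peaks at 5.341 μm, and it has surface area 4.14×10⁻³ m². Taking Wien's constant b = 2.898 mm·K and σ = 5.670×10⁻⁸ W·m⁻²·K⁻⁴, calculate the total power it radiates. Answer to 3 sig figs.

P ≈ 9.03 W

Wien's law: T = b/λ_max = 2.898×10⁻³/5.341×10⁻⁶ = 542.595 K.
Area A = 4.14×10⁻³ m².
Then P = εσAT⁴ = 0.444×5.670×10⁻⁸×4.14×10⁻³×(542.595)⁴ = 9.03 W.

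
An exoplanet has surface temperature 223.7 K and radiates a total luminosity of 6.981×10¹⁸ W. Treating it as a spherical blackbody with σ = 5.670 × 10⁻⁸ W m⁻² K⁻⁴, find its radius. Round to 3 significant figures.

R ≈ 6.26×10⁷ m

L = 4πR²σT⁴ ⇒ R = √(L/(4πσT⁴)).
σT⁴ = 141.986 W/m², so R = √(6.981×10¹⁸/(4π×141.986)) = 6.26×10⁷ m.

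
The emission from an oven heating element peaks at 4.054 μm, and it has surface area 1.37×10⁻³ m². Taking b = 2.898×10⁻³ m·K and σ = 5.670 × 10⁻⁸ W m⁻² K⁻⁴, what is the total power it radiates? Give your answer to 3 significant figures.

P ≈ 20.3 W

Wien's law: T = b/λ_max = 2.898×10⁻³/4.054×10⁻⁶ = 714.850 K.
Area A = 1.37×10⁻³ m².
Then P = σAT⁴ = 5.670×10⁻⁸×1.37×10⁻³×(714.850)⁴ = 20.3 W.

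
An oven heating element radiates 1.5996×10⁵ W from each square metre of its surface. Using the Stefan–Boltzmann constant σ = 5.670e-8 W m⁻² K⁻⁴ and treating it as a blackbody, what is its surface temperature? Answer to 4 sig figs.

T ≈ 1296 K

I = σT⁴, so T = (I/σ)^(1/4) = (1.5996×10⁵/(5.670×10⁻⁸))^(1/4) = 1296 K.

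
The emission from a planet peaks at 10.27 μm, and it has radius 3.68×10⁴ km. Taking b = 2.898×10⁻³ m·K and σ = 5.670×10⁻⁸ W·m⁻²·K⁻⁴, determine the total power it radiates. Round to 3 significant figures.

P ≈ 6.12×10¹⁸ W

Wien's law: T = b/λ_max = 2.898×10⁻³/1.027×10⁻⁵ = 282.181 K.
Surface area A = 4πR² = 4π(3.68×10⁷ m)² = 1.70179×10¹⁶ m².
Then P = σAT⁴ = 5.670×10⁻⁸×1.70179×10¹⁶×(282.181)⁴ = 6.12×10¹⁸ W.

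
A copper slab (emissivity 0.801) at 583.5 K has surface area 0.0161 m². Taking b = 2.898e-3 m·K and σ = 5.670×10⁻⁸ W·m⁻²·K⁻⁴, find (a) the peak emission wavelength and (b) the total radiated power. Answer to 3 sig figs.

(a) λ_max = b/T = 2.898×10⁻³/583.5 = 4.967×10⁻⁶ m = 4.97 μm.
Area A = 0.0161 m².
(b) P = εσAT⁴ = 0.801×5.670×10⁻⁸×0.0161×(583.5)⁴ = 84.8 W.

λ_max ≈ 4.97 μm; P ≈ 84.8 W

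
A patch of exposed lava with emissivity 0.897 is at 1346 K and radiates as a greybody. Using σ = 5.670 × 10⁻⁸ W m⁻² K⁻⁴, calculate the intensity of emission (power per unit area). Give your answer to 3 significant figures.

I ≈ 1.67×10⁵ W/m²

Stefan–Boltzmann: I = εσT⁴ = 0.897 × 5.670×10⁻⁸ × (1346)⁴ = 1.67×10⁵ W/m².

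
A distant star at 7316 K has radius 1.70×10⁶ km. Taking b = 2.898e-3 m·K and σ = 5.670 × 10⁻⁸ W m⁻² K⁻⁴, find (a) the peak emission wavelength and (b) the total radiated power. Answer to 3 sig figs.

λ_max ≈ 396 nm; P ≈ 5.90×10²⁷ W

(a) λ_max = b/T = 2.898×10⁻³/7316 = 3.961×10⁻⁷ m = 396 nm.
Surface area A = 4πR² = 4π(1.70×10⁹ m)² = 3.63168×10¹⁹ m².
(b) P = σAT⁴ = 5.670×10⁻⁸×3.63168×10¹⁹×(7316)⁴ = 5.90×10²⁷ W.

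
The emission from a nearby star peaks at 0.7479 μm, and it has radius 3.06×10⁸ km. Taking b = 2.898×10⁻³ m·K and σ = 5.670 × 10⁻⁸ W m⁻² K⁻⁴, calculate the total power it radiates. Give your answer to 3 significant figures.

P ≈ 1.50×10³¹ W

Wien's law: T = b/λ_max = 2.898×10⁻³/7.479×10⁻⁷ = 3874.85 K.
Surface area A = 4πR² = 4π(3.06×10¹¹ m)² = 1.17666×10²⁴ m².
Then P = σAT⁴ = 5.670×10⁻⁸×1.17666×10²⁴×(3874.85)⁴ = 1.50×10³¹ W.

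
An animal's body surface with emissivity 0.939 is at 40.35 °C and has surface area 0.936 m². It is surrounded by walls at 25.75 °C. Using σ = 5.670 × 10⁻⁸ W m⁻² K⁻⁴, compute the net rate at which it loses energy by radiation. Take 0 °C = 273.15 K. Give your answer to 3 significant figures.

Net loss ≈ 83.6 W

T = 40.35 °C + 273.15 = 313.50 K.
Surroundings: T = 25.75 °C + 273.15 = 298.90 K.
Area A = 0.936 m².
Net radiated power P_net = εσA(T⁴ − T₀⁴) = 0.939×5.670×10⁻⁸×0.936×(313.50⁴ − 298.90⁴).
T⁴ − T₀⁴ = 9.65940×10⁹ − 7.98185×10⁹ = 1.67755×10⁹ K⁴, so P_net = 83.6 W.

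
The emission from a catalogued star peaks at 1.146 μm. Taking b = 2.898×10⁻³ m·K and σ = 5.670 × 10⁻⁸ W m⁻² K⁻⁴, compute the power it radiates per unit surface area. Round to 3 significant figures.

Wien's law: T = b/λ_max = 2.898×10⁻³/1.146×10⁻⁶ = 2528.80 K.
Then I = σT⁴ = 5.670×10⁻⁸×(2528.80)⁴ = 2.32×10⁶ W/m².

I ≈ 2.32×10⁶ W/m²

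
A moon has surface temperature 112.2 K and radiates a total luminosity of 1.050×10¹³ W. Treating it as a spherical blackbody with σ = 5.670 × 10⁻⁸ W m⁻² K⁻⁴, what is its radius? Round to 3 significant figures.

L = 4πR²σT⁴ ⇒ R = √(L/(4πσT⁴)).
σT⁴ = 8.98575 W/m², so R = √(1.050×10¹³/(4π×8.98575)) = 3.05×10⁵ m.

R ≈ 3.05×10⁵ m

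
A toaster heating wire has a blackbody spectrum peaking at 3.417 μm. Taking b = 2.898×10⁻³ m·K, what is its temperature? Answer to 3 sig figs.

Wien's law gives T = b/λ_max = (2.898×10⁻³ m·K)/(3.417×10⁻⁶ m) = 848 K.

T ≈ 848 K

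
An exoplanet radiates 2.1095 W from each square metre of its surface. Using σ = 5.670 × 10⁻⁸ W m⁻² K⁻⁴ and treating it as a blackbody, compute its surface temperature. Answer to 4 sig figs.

T ≈ 78.10 K

I = σT⁴, so T = (I/σ)^(1/4) = (2.1095/(5.670×10⁻⁸))^(1/4) = 78.10 K.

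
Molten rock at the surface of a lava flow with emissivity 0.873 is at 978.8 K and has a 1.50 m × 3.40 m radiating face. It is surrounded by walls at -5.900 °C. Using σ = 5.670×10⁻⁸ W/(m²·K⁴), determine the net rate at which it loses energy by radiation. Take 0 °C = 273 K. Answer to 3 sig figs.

Surroundings: T = -5.900 °C + 273 = 267.100 K.
Area A = 1.50 × 3.40 = 5.1 m².
Net radiated power P_net = εσA(T⁴ − T₀⁴) = 0.873×5.670×10⁻⁸×5.1×(978.8⁴ − 267.100⁴).
T⁴ − T₀⁴ = 9.17859×10¹¹ − 5.08974×10⁹ = 9.12769×10¹¹ K⁴, so P_net = 2.30×10⁵ W.

Net loss ≈ 2.30×10⁵ W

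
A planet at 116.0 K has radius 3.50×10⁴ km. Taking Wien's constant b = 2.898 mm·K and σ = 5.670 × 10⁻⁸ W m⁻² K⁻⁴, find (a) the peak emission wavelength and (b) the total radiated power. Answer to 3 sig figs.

(a) λ_max = b/T = 2.898×10⁻³/116.0 = 2.498×10⁻⁵ m = 25.0 μm.
Surface area A = 4πR² = 4π(3.50×10⁷ m)² = 1.53938×10¹⁶ m².
(b) P = σAT⁴ = 5.670×10⁻⁸×1.53938×10¹⁶×(116.0)⁴ = 1.58×10¹⁷ W.

λ_max ≈ 25.0 μm; P ≈ 1.58×10¹⁷ W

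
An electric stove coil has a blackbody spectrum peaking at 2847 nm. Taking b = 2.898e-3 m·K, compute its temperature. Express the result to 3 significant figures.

Wien's law gives T = b/λ_max = (2.898×10⁻³ m·K)/(2.847×10⁻⁶ m) = 1.02×10³ K.

T ≈ 1.02×10³ K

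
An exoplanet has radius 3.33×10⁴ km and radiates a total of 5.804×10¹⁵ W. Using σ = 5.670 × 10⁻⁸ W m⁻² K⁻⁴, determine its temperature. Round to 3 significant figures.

Surface area A = 4πR² = 4π(3.33×10⁷ m)² = 1.39347×10¹⁶ m².
P = σAT⁴ ⇒ T = (P/(σA))^(1/4) = (5.804×10¹⁵/(5.670×10⁻⁸×1.39347×10¹⁶))^(1/4) = 52.1 K.

T ≈ 52.1 K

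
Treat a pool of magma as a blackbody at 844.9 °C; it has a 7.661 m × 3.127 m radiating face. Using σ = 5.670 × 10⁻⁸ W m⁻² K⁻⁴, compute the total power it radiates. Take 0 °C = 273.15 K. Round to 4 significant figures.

P ≈ 2.122×10⁶ W

T = 844.9 °C + 273.15 = 1118.05 K.
Area A = 7.661 × 3.127 = 23.9559 m².
P = σAT⁴ = 5.670×10⁻⁸ × 23.9559 × (1118.05)⁴ = 2.122×10⁶ W.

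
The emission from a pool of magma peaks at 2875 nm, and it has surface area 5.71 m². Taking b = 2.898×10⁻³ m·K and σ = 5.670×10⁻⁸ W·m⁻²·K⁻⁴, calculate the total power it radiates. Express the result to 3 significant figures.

P ≈ 3.34×10⁵ W

Wien's law: T = b/λ_max = 2.898×10⁻³/2.875×10⁻⁶ = 1008.00 K.
Area A = 5.71 m².
Then P = σAT⁴ = 5.670×10⁻⁸×5.71×(1008.00)⁴ = 3.34×10⁵ W.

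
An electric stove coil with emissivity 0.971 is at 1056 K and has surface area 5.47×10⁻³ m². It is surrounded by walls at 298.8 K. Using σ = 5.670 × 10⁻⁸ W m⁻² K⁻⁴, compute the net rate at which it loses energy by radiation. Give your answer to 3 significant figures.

Area A = 5.47×10⁻³ m².
Net radiated power P_net = εσA(T⁴ − T₀⁴) = 0.971×5.670×10⁻⁸×5.47×10⁻³×(1056⁴ − 298.8⁴).
T⁴ − T₀⁴ = 1.24353×10¹² − 7.97118×10⁹ = 1.23556×10¹² K⁴, so P_net = 372 W.

Net loss ≈ 372 W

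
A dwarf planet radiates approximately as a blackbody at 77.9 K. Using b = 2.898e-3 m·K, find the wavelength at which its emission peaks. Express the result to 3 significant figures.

λ_max ≈ 37.2 μm

Wien's displacement law: λ_max = b/T = (2.898×10⁻³ m·K)/(77.9 K) = 3.720×10⁻⁵ m.
That is 37.2 μm, in the infrared range.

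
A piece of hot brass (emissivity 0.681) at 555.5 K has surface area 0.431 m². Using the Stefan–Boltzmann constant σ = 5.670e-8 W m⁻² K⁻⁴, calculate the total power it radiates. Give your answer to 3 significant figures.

Area A = 0.431 m².
P = εσAT⁴ = 0.681 × 5.670×10⁻⁸ × 0.431 × (555.5)⁴ = 1.58×10³ W.

P ≈ 1.58×10³ W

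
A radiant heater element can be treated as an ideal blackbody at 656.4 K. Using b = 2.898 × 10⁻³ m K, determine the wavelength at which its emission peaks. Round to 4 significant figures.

Wien's displacement law: λ_max = b/T = (2.898×10⁻³ m·K)/(656.4 K) = 4.4150×10⁻⁶ m.
That is 4.415 μm, in the infrared range.

λ_max ≈ 4.415 μm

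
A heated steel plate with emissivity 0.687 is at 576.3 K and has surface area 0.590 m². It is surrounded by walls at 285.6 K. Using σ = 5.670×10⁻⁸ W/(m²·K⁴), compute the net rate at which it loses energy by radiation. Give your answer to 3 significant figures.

Area A = 0.590 m².
Net radiated power P_net = εσA(T⁴ − T₀⁴) = 0.687×5.670×10⁻⁸×0.590×(576.3⁴ − 285.6⁴).
T⁴ − T₀⁴ = 1.10305×10¹¹ − 6.65323×10⁹ = 1.03652×10¹¹ K⁴, so P_net = 2.38×10³ W.

Net loss ≈ 2.38×10³ W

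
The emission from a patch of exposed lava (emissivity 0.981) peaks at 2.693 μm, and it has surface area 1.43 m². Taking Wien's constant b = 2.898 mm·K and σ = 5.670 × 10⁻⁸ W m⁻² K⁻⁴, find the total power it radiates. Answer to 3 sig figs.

Wien's law: T = b/λ_max = 2.898×10⁻³/2.693×10⁻⁶ = 1076.12 K.
Area A = 1.43 m².
Then P = εσAT⁴ = 0.981×5.670×10⁻⁸×1.43×(1076.12)⁴ = 1.07×10⁵ W.

P ≈ 1.07×10⁵ W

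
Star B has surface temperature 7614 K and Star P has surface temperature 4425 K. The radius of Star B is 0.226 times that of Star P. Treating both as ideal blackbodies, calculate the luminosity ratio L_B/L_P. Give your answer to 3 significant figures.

L_B/L_P ≈ 0.448

L ∝ R²T⁴, so L_B/L_P = (R_B/R_P)²(T_B/T_P)⁴ = (0.226)² × (7614/4425)⁴ = 0.051076 × 8.76594 = 0.448.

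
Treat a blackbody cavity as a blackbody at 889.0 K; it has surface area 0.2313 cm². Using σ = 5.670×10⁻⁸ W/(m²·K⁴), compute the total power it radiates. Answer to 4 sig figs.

Area A = 0.2313 cm² = 2.313×10⁻⁵ m².
P = σAT⁴ = 5.670×10⁻⁸ × 2.313×10⁻⁵ × (889.0)⁴ = 0.8192 W.

P ≈ 0.8192 W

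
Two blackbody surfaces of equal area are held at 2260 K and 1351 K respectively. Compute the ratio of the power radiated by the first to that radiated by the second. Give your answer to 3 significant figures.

P₁/P₂ ≈ 7.83

With equal areas, P₁/P₂ = (T₁/T₂)⁴ = (2260/1351)⁴ = 7.83.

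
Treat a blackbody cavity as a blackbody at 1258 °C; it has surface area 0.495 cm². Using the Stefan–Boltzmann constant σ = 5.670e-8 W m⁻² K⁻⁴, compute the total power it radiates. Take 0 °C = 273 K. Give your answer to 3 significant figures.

T = 1258 °C + 273 = 1531 K.
Area A = 0.495 cm² = 4.95×10⁻⁵ m².
P = σAT⁴ = 5.670×10⁻⁸ × 4.95×10⁻⁵ × (1531)⁴ = 15.4 W.

P ≈ 15.4 W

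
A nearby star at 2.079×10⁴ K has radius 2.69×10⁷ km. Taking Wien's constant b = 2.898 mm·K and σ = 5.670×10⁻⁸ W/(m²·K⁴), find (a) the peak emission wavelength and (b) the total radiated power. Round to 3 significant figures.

(a) λ_max = b/T = 2.898×10⁻³/2.079×10⁴ = 1.394×10⁻⁷ m = 139 nm.
Surface area A = 4πR² = 4π(2.69×10¹⁰ m)² = 9.09315×10²¹ m².
(b) P = σAT⁴ = 5.670×10⁻⁸×9.09315×10²¹×(2.079×10⁴)⁴ = 9.63×10³¹ W.

λ_max ≈ 139 nm; P ≈ 9.63×10³¹ W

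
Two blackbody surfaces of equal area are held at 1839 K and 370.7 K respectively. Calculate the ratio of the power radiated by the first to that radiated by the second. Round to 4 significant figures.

P₁/P₂ ≈ 605.7

With equal areas, P₁/P₂ = (T₁/T₂)⁴ = (1839/370.7)⁴ = 605.7.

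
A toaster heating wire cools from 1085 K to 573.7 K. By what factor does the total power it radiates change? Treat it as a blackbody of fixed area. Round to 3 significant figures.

P₂/P₁ ≈ 0.0782

P ∝ T⁴, so P₂/P₁ = (T₂/T₁)⁴ = (573.7/1085)⁴ = (0.528756)⁴ = 0.0782.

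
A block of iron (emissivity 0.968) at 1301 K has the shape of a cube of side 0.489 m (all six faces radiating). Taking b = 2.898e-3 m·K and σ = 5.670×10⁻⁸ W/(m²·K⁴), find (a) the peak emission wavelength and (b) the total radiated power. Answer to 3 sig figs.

(a) λ_max = b/T = 2.898×10⁻³/1301 = 2.228×10⁻⁶ m = 2.23 μm.
Area A = 6s² = 6×(0.489 m)² = 1.43473 m².
(b) P = εσAT⁴ = 0.968×5.670×10⁻⁸×1.43473×(1301)⁴ = 2.26×10⁵ W.

λ_max ≈ 2.23 μm; P ≈ 2.26×10⁵ W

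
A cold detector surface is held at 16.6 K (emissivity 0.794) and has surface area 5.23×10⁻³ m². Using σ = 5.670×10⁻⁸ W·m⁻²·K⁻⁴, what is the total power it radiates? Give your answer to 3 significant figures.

Area A = 5.23×10⁻³ m².
P = εσAT⁴ = 0.794 × 5.670×10⁻⁸ × 5.23×10⁻³ × (16.6)⁴ = 1.79×10⁻⁵ W.

P ≈ 1.79×10⁻⁵ W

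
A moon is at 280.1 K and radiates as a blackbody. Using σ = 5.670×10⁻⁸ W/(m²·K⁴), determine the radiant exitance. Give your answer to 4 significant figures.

I ≈ 349.0 W/m²

Stefan–Boltzmann: I = σT⁴ = 5.670×10⁻⁸ × (280.1)⁴ = 349.0 W/m².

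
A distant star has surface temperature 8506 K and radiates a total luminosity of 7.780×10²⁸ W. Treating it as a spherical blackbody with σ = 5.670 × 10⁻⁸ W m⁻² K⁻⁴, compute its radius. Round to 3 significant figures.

L = 4πR²σT⁴ ⇒ R = √(L/(4πσT⁴)).
σT⁴ = 2.96814×10⁸ W/m², so R = √(7.780×10²⁸/(4π×2.96814×10⁸)) = 4.57×10⁹ m.

R ≈ 4.57×10⁹ m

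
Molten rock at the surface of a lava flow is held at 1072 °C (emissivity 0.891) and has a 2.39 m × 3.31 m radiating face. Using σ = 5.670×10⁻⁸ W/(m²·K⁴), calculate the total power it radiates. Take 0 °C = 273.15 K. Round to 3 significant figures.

P ≈ 1.31×10⁶ W

T = 1072 °C + 273.15 = 1345.15 K.
Area A = 2.39 × 3.31 = 7.9109 m².
P = εσAT⁴ = 0.891 × 5.670×10⁻⁸ × 7.9109 × (1345.15)⁴ = 1.31×10⁶ W.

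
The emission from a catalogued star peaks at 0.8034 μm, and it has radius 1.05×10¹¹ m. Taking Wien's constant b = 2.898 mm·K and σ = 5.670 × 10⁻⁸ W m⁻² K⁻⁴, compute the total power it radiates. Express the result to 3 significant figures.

Wien's law: T = b/λ_max = 2.898×10⁻³/8.034×10⁻⁷ = 3607.17 K.
Surface area A = 4πR² = 4π(1.05×10¹¹ m)² = 1.38544×10²³ m².
Then P = σAT⁴ = 5.670×10⁻⁸×1.38544×10²³×(3607.17)⁴ = 1.33×10³⁰ W.

P ≈ 1.33×10³⁰ W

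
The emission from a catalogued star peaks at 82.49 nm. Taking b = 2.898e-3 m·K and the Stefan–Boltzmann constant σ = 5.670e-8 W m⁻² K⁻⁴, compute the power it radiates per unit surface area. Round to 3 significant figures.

Wien's law: T = b/λ_max = 2.898×10⁻³/8.249×10⁻⁸ = 35131.5 K.
Then I = σT⁴ = 5.670×10⁻⁸×(35131.5)⁴ = 8.64×10¹⁰ W/m².

I ≈ 8.64×10¹⁰ W/m²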